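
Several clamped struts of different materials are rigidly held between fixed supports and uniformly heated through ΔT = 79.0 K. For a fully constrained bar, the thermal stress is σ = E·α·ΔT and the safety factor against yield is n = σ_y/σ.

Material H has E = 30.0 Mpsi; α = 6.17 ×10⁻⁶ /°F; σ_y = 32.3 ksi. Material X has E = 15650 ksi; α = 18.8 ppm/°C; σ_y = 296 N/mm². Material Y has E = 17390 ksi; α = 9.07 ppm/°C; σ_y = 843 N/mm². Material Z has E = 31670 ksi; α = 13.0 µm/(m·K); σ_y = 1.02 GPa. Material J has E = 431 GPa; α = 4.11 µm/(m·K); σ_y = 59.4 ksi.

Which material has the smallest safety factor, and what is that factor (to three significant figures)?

Converting E to GPa, α to ×10⁻⁶/K, σ_y to MPa, then σ and n for each:
  material H: E = 206.8, α = 11.1, σ_y = 222.7 → σ = 181 MPa, n = 1.23
  material X: E = 107.9, α = 18.8, σ_y = 296.0 → σ = 160 MPa, n = 1.85
  material Y: E = 119.9, α = 9.07, σ_y = 843.0 → σ = 85.9 MPa, n = 9.81
  material Z: E = 218.4, α = 13.0, σ_y = 1020 → σ = 224 MPa, n = 4.55
  material J: E = 431.0, α = 4.11, σ_y = 409.5 → σ = 140 MPa, n = 2.93
The minimum is material H at n = 1.23.

material H, n = 1.23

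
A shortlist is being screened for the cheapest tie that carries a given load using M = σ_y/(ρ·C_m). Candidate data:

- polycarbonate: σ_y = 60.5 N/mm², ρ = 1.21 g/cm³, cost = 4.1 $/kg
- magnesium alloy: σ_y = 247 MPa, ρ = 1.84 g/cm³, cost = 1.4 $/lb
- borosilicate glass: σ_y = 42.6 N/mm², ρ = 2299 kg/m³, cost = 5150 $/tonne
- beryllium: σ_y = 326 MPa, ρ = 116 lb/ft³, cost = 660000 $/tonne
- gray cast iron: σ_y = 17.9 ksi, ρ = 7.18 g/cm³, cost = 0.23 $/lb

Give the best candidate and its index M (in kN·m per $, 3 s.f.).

magnesium alloy, M = 43.5 kN·m per $

Convert each candidate to consistent units, then evaluate M:
  polycarbonate: σ_y = 60.50 MPa, ρ = 1210 kg/m³, cost = 4.100 $/kg
  magnesium alloy: σ_y = 247.0 MPa, ρ = 1840 kg/m³, cost = 3.086 $/kg
  borosilicate glass: σ_y = 42.60 MPa, ρ = 2299 kg/m³, cost = 5.150 $/kg
  beryllium: σ_y = 326.0 MPa, ρ = 1858 kg/m³, cost = 660.0 $/kg
  gray cast iron: σ_y = 123.4 MPa, ρ = 7180 kg/m³, cost = 0.5071 $/kg
  magnesium alloy: M = 43.5 kN·m per $
  gray cast iron: M = 33.9 kN·m per $
  polycarbonate: M = 12.2 kN·m per $
  borosilicate glass: M = 3.60 kN·m per $
  beryllium: M = 0.266 kN·m per $
Highest index: magnesium alloy.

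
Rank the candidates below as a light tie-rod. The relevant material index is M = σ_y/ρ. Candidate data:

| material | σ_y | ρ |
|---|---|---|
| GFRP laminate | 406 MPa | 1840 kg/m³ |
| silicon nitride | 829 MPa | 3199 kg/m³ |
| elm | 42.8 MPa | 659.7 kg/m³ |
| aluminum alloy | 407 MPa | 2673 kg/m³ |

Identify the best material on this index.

Computing M directly (units already consistent):
  silicon nitride: M = 259 kN·m/kg
  GFRP laminate: M = 221 kN·m/kg
  aluminum alloy: M = 152 kN·m/kg
  elm: M = 64.9 kN·m/kg
The maximum is for silicon nitride.

silicon nitride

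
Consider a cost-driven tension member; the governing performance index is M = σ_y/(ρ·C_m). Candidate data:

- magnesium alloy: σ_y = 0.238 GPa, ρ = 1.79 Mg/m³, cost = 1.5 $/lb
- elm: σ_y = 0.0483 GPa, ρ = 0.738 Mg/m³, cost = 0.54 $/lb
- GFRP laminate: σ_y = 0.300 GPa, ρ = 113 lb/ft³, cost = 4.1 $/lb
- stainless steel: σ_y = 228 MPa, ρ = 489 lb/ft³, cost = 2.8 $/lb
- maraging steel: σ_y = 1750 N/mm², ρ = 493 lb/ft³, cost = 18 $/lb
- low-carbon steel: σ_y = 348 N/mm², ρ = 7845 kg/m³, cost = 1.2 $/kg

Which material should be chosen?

Normalizing units and computing the index:
  magnesium alloy: σ_y = 238.0 MPa, ρ = 1790 kg/m³, cost = 3.307 $/kg
  elm: σ_y = 48.30 MPa, ρ = 738.0 kg/m³, cost = 1.190 $/kg
  GFRP laminate: σ_y = 300.0 MPa, ρ = 1810 kg/m³, cost = 9.039 $/kg
  stainless steel: σ_y = 228.0 MPa, ρ = 7833 kg/m³, cost = 6.173 $/kg
  maraging steel: σ_y = 1750 MPa, ρ = 7897 kg/m³, cost = 39.68 $/kg
  low-carbon steel: σ_y = 348.0 MPa, ρ = 7845 kg/m³, cost = 1.200 $/kg
  elm: M = 55.0 kN·m per $
  magnesium alloy: M = 40.2 kN·m per $
  low-carbon steel: M = 37.0 kN·m per $
  GFRP laminate: M = 18.3 kN·m per $
  maraging steel: M = 5.58 kN·m per $
  stainless steel: M = 4.72 kN·m per $
Elm ranks first.

elm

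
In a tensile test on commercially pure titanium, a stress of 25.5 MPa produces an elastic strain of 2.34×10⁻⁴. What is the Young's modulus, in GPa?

E = σ/ε = 25.5 MPa / 2.34×10⁻⁴ = 109000 MPa = 109 GPa.

109 GPa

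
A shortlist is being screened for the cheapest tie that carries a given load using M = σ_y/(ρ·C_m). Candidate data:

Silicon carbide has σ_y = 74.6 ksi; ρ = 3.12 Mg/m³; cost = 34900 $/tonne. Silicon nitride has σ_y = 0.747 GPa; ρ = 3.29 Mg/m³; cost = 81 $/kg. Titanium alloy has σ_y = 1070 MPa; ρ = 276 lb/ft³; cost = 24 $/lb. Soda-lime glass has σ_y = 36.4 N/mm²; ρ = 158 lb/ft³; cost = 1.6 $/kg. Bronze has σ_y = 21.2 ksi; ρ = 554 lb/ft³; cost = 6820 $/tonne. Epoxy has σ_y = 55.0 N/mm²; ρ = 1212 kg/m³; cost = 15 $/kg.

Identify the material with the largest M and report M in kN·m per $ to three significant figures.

After converting to SI:
  silicon carbide: σ_y = 514.3 MPa, ρ = 3120 kg/m³, cost = 34.90 $/kg
  silicon nitride: σ_y = 747.0 MPa, ρ = 3290 kg/m³, cost = 81.00 $/kg
  titanium alloy: σ_y = 1070 MPa, ρ = 4421 kg/m³, cost = 52.91 $/kg
  soda-lime glass: σ_y = 36.40 MPa, ρ = 2531 kg/m³, cost = 1.600 $/kg
  bronze: σ_y = 146.2 MPa, ρ = 8874 kg/m³, cost = 6.820 $/kg
  epoxy: σ_y = 55.00 MPa, ρ = 1212 kg/m³, cost = 15.00 $/kg
  soda-lime glass: M = 8.99 kN·m per $
  silicon carbide: M = 4.72 kN·m per $
  titanium alloy: M = 4.57 kN·m per $
  epoxy: M = 3.03 kN·m per $
  silicon nitride: M = 2.80 kN·m per $
  bronze: M = 2.42 kN·m per $
Soda-lime glass has the largest M.

soda-lime glass, M = 8.99 kN·m per $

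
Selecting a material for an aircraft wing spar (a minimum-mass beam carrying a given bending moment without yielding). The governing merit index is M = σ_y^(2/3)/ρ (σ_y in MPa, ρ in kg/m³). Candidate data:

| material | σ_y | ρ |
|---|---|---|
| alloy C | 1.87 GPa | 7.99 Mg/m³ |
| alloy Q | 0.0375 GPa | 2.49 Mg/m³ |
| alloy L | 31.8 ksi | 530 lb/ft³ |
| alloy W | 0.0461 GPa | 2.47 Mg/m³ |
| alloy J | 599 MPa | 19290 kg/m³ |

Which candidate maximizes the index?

alloy C

After converting to SI:
  alloy C: σ_y = 1870 MPa, ρ = 7990 kg/m³
  alloy Q: σ_y = 37.50 MPa, ρ = 2490 kg/m³
  alloy L: σ_y = 219.3 MPa, ρ = 8490 kg/m³
  alloy W: σ_y = 46.10 MPa, ρ = 2470 kg/m³
  alloy J: σ_y = 599.0 MPa, ρ = 19290 kg/m³
  alloy C: M = 19.0×10⁻³
  alloy W: M = 5.21×10⁻³
  alloy Q: M = 4.50×10⁻³
  alloy L: M = 4.28×10⁻³
  alloy J: M = 3.68×10⁻³
The maximum is for alloy C.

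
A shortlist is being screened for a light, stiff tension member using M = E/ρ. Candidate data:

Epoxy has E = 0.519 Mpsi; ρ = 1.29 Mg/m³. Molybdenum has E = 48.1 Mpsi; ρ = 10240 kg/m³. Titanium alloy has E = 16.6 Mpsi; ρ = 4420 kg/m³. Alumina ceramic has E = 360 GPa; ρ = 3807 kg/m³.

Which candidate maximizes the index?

alumina ceramic

Convert each candidate to consistent units, then evaluate M:
  epoxy: E = 3.578 GPa, ρ = 1290 kg/m³
  molybdenum: E = 331.6 GPa, ρ = 10240 kg/m³
  titanium alloy: E = 114.5 GPa, ρ = 4420 kg/m³
  alumina ceramic: E = 360.0 GPa, ρ = 3807 kg/m³
  alumina ceramic: M = 94.6 MN·m/kg
  molybdenum: M = 32.4 MN·m/kg
  titanium alloy: M = 25.9 MN·m/kg
  epoxy: M = 2.77 MN·m/kg
Alumina ceramic ranks first.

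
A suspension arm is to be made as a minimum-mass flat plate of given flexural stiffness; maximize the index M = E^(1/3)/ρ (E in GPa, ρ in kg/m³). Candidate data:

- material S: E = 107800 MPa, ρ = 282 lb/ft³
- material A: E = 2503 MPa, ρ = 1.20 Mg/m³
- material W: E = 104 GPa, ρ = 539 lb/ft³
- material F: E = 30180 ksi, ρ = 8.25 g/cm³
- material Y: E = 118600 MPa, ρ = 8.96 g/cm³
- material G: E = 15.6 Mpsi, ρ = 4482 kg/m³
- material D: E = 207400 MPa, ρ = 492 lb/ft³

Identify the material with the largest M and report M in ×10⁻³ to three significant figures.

Putting every candidate on a common basis:
  material S: E = 107.8 GPa, ρ = 4517 kg/m³
  material A: E = 2.503 GPa, ρ = 1200 kg/m³
  material W: E = 104.0 GPa, ρ = 8634 kg/m³
  material F: E = 208.1 GPa, ρ = 8250 kg/m³
  material Y: E = 118.6 GPa, ρ = 8960 kg/m³
  material G: E = 107.6 GPa, ρ = 4482 kg/m³
  material D: E = 207.4 GPa, ρ = 7881 kg/m³
  material A: M = 1.13×10⁻³
  material G: M = 1.06×10⁻³
  material S: M = 1.05×10⁻³
  material D: M = 0.751×10⁻³
  material F: M = 0.718×10⁻³
  material Y: M = 0.548×10⁻³
  material W: M = 0.545×10⁻³
Highest index: material A.

material A, M = 1.13×10⁻³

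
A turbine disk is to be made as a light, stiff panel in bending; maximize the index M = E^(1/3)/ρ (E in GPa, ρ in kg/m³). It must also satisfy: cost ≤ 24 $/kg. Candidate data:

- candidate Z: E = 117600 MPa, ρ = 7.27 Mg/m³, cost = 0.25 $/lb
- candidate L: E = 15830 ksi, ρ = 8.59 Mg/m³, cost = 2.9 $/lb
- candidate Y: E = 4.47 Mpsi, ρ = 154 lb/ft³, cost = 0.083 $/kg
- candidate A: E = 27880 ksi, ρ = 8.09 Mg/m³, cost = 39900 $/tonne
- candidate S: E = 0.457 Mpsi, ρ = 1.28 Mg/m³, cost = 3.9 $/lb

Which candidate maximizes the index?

candidate Y

Screen on constraints: cost ≤ 24 $/kg. Survivors: candidate Z, candidate L, candidate Y, candidate S.
In SI units:
  candidate Z: E = 117.6 GPa, ρ = 7270 kg/m³
  candidate L: E = 109.1 GPa, ρ = 8590 kg/m³
  candidate Y: E = 30.82 GPa, ρ = 2467 kg/m³
  candidate S: E = 3.151 GPa, ρ = 1280 kg/m³
  candidate Y: M = 1.27×10⁻³
  candidate S: M = 1.15×10⁻³
  candidate Z: M = 0.674×10⁻³
  candidate L: M = 0.556×10⁻³
The maximum is for candidate Y.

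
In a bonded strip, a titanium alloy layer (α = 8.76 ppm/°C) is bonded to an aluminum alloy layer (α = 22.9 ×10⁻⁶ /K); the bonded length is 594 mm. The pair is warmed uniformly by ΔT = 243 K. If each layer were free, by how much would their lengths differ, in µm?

2040 µm

Δα = |8.76 − 22.9|×10⁻⁶/K = 14.1×10⁻⁶/K.
ΔL_mismatch = Δα·L·ΔT = 14.1×10⁻⁶ × 594.0 mm × 243.0 K = 2040 µm.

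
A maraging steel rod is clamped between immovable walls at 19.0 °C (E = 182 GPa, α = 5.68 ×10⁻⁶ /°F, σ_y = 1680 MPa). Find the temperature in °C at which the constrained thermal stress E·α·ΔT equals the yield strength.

α = 5.68×10⁻⁶/°F × 9/5 = 10.2×10⁻⁶/K.
E·α·ΔT = 1680 MPa ⇒ ΔT = 1680 / (182.0×10³ × 10.2×10⁻⁶) = 902.9 K.
T = 19.0 + 902.9 = 921.9 °C.

922 °C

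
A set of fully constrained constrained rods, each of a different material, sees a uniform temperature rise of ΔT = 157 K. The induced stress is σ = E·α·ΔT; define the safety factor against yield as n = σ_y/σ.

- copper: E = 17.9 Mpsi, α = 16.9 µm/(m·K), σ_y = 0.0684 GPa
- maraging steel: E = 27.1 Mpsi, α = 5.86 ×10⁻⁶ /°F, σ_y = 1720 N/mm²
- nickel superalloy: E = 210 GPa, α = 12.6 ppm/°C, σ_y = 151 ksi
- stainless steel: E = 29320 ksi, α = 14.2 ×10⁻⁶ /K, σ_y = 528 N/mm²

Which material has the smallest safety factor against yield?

In consistent units (E in GPa, α in ×10⁻⁶/K, σ_y in MPa):
  copper: E = 123.4, α = 16.9, σ_y = 68.40 → σ = 327 MPa, n = 0.209
  maraging steel: E = 186.8, α = 10.5, σ_y = 1720 → σ = 309 MPa, n = 5.56
  nickel superalloy: E = 210.0, α = 12.6, σ_y = 1041 → σ = 415 MPa, n = 2.51
  stainless steel: E = 202.2, α = 14.2, σ_y = 528.0 → σ = 451 MPa, n = 1.17
The minimum is copper at n = 0.209.

copper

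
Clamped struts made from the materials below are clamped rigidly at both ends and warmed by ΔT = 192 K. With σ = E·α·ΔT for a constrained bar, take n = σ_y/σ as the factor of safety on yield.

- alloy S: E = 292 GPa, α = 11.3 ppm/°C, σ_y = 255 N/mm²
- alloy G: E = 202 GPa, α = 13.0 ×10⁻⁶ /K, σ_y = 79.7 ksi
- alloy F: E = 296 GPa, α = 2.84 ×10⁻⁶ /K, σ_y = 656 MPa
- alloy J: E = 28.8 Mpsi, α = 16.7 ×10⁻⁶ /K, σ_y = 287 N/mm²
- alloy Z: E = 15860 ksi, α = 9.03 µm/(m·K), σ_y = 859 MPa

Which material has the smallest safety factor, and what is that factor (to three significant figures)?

alloy S, n = 0.403

With everything in SI (GPa, ×10⁻⁶/K, MPa):
  alloy S: E = 292.0, α = 11.3, σ_y = 255.0 → σ = 634 MPa, n = 0.403
  alloy G: E = 202.0, α = 13.0, σ_y = 549.5 → σ = 504 MPa, n = 1.09
  alloy F: E = 296.0, α = 2.84, σ_y = 656.0 → σ = 161 MPa, n = 4.06
  alloy J: E = 198.6, α = 16.7, σ_y = 287.0 → σ = 637 MPa, n = 0.451
  alloy Z: E = 109.4, α = 9.03, σ_y = 859.0 → σ = 190 MPa, n = 4.53
Smallest n: alloy S with n = 0.403.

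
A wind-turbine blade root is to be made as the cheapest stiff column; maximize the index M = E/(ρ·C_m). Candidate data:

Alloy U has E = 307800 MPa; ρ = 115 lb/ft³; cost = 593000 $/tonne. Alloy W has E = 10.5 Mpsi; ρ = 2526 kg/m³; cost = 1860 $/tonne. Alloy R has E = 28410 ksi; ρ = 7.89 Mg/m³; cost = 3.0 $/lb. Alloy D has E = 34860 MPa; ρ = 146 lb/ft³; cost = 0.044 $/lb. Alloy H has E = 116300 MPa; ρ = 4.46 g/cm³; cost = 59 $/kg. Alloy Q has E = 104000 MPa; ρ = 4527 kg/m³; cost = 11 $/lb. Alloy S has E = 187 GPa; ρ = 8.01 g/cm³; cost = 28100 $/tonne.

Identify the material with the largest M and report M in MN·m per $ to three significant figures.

Putting every candidate on a common basis:
  alloy U: E = 307.8 GPa, ρ = 1842 kg/m³, cost = 593.0 $/kg
  alloy W: E = 72.39 GPa, ρ = 2526 kg/m³, cost = 1.860 $/kg
  alloy R: E = 195.9 GPa, ρ = 7890 kg/m³, cost = 6.614 $/kg
  alloy D: E = 34.86 GPa, ρ = 2339 kg/m³, cost = 0.09700 $/kg
  alloy H: E = 116.3 GPa, ρ = 4460 kg/m³, cost = 59.00 $/kg
  alloy Q: E = 104.0 GPa, ρ = 4527 kg/m³, cost = 24.25 $/kg
  alloy S: E = 187.0 GPa, ρ = 8010 kg/m³, cost = 28.10 $/kg
  alloy D: M = 154 MN·m per $
  alloy W: M = 15.4 MN·m per $
  alloy R: M = 3.75 MN·m per $
  alloy Q: M = 0.947 MN·m per $
  alloy S: M = 0.831 MN·m per $
  alloy H: M = 0.442 MN·m per $
  alloy U: M = 0.282 MN·m per $
Alloy D has the largest M.

alloy D, M = 154 MN·m per $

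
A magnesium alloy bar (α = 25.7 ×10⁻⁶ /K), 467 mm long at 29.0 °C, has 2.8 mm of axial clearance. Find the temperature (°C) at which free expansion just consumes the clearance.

262 °C

α·L₀·ΔT = 2.8 mm ⇒ ΔT = 2.8 / (25.7×10⁻⁶ × 467.0) = 233.3 K.
T = 29.0 + 233.3 = 262.3 °C.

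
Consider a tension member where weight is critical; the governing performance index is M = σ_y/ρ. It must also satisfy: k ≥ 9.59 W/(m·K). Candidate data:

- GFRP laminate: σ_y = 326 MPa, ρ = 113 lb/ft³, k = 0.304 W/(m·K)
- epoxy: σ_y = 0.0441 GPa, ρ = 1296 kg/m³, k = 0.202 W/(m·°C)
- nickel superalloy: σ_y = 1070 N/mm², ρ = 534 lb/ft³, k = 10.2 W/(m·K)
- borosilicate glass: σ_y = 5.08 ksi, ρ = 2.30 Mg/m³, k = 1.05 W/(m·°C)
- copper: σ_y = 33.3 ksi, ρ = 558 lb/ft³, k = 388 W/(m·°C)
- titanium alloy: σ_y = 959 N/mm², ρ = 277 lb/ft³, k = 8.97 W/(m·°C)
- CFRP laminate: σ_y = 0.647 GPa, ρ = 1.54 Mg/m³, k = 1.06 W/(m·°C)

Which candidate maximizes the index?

nickel superalloy

Screen on constraints: k ≥ 9.59 W/(m·K). Survivors: nickel superalloy, copper.
Normalizing units and computing the index:
  nickel superalloy: σ_y = 1070 MPa, ρ = 8554 kg/m³
  copper: σ_y = 229.6 MPa, ρ = 8938 kg/m³
  nickel superalloy: M = 125 kN·m/kg
  copper: M = 25.7 kN·m/kg
Highest index: nickel superalloy.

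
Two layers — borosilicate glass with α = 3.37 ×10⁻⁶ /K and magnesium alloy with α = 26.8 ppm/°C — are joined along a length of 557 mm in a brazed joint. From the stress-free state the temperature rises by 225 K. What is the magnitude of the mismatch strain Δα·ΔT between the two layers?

Δα = |3.37 − 26.8|×10⁻⁶/K = 23.4×10⁻⁶/K.
Mismatch strain = Δα·ΔT = 23.4×10⁻⁶ × 225.0 = 5.27×10⁻³.

5.27×10⁻³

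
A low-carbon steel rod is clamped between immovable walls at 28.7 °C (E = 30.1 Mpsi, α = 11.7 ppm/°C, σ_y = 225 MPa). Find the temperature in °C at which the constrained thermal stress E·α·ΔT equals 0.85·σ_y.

107 °C

E = 30.1 Mpsi = 207.5 GPa.
E·α·ΔT = 191.2 MPa ⇒ ΔT = 191.2 / (207.5×10³ × 11.7×10⁻⁶) = 78.76 K.
T = 28.7 + 78.76 = 107.5 °C.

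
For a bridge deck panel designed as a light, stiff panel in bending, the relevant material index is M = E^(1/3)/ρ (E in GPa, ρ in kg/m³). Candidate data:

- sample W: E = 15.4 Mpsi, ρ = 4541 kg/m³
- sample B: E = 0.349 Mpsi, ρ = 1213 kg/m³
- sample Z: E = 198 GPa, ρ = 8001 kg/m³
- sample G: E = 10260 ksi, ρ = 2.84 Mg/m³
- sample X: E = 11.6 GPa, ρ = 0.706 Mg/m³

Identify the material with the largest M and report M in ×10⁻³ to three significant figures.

After converting to SI:
  sample W: E = 106.2 GPa, ρ = 4541 kg/m³
  sample B: E = 2.406 GPa, ρ = 1213 kg/m³
  sample Z: E = 198.0 GPa, ρ = 8001 kg/m³
  sample G: E = 70.74 GPa, ρ = 2840 kg/m³
  sample X: E = 11.60 GPa, ρ = 706.0 kg/m³
  sample X: M = 3.21×10⁻³
  sample G: M = 1.46×10⁻³
  sample B: M = 1.10×10⁻³
  sample W: M = 1.04×10⁻³
  sample Z: M = 0.728×10⁻³
The maximum is for sample X.

sample X, M = 3.21×10⁻³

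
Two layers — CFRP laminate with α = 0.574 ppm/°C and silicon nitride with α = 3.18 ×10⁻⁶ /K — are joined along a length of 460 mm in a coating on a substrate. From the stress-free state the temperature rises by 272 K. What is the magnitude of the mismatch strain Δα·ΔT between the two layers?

7.09×10⁻⁴

Δα = |0.574 − 3.18|×10⁻⁶/K = 2.61×10⁻⁶/K.
Mismatch strain = Δα·ΔT = 2.61×10⁻⁶ × 272.0 = 7.09×10⁻⁴.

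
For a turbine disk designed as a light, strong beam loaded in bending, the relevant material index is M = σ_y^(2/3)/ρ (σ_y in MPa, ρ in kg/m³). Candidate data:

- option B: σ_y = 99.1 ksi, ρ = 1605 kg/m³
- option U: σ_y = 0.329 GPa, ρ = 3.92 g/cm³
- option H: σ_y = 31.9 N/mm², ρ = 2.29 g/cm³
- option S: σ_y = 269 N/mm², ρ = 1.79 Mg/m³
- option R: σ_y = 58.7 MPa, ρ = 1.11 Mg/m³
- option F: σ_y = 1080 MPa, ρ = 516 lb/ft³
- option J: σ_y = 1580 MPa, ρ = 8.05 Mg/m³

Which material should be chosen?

Convert each candidate to consistent units, then evaluate M:
  option B: σ_y = 683.3 MPa, ρ = 1605 kg/m³
  option U: σ_y = 329.0 MPa, ρ = 3920 kg/m³
  option H: σ_y = 31.90 MPa, ρ = 2290 kg/m³
  option S: σ_y = 269.0 MPa, ρ = 1790 kg/m³
  option R: σ_y = 58.70 MPa, ρ = 1110 kg/m³
  option F: σ_y = 1080 MPa, ρ = 8266 kg/m³
  option J: σ_y = 1580 MPa, ρ = 8050 kg/m³
  option B: M = 48.3×10⁻³
  option S: M = 23.3×10⁻³
  option J: M = 16.9×10⁻³
  option R: M = 13.6×10⁻³
  option F: M = 12.7×10⁻³
  option U: M = 12.2×10⁻³
  option H: M = 4.39×10⁻³
The maximum is for option B.

option B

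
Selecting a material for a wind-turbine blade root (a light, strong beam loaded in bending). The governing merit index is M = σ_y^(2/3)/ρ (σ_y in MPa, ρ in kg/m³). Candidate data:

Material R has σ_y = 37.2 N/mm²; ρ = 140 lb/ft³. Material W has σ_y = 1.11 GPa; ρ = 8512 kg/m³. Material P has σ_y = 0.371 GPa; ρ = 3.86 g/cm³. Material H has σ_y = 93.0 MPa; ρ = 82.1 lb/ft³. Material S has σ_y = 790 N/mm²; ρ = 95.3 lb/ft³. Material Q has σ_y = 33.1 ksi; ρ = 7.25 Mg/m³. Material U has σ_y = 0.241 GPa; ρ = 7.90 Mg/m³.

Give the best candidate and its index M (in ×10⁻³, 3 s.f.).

In SI units:
  material R: σ_y = 37.20 MPa, ρ = 2243 kg/m³
  material W: σ_y = 1110 MPa, ρ = 8512 kg/m³
  material P: σ_y = 371.0 MPa, ρ = 3860 kg/m³
  material H: σ_y = 93.00 MPa, ρ = 1315 kg/m³
  material S: σ_y = 790.0 MPa, ρ = 1527 kg/m³
  material Q: σ_y = 228.2 MPa, ρ = 7250 kg/m³
  material U: σ_y = 241.0 MPa, ρ = 7900 kg/m³
  material S: M = 56.0×10⁻³
  material H: M = 15.6×10⁻³
  material P: M = 13.4×10⁻³
  material W: M = 12.6×10⁻³
  material Q: M = 5.15×10⁻³
  material R: M = 4.97×10⁻³
  material U: M = 4.90×10⁻³
Material S has the largest M.

material S, M = 56.0×10⁻³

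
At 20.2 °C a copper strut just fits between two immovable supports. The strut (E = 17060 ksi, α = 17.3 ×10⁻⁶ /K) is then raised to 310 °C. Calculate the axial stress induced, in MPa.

590 MPa

E = 17060 ksi = 117.6 GPa.
ΔT = 289.8 K. Constrained thermal stress σ = E·α·ΔT = 117.6×10³ MPa × 17.3×10⁻⁶ × 289.8 = 590 MPa (compressive).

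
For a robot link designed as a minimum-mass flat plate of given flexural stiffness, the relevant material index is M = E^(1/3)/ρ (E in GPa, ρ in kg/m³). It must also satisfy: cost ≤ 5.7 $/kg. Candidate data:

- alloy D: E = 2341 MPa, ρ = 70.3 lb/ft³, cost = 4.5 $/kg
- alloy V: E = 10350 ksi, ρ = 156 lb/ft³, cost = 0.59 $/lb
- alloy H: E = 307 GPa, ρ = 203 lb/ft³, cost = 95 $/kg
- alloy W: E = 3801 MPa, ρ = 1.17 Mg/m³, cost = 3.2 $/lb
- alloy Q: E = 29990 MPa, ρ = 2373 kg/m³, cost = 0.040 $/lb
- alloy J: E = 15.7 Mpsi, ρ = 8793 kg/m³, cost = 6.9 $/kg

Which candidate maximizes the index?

Screen on constraints: cost ≤ 5.7 $/kg. Survivors: alloy D, alloy V, alloy Q.
Putting every candidate on a common basis:
  alloy D: E = 2.341 GPa, ρ = 1126 kg/m³
  alloy V: E = 71.36 GPa, ρ = 2499 kg/m³
  alloy Q: E = 29.99 GPa, ρ = 2373 kg/m³
  alloy V: M = 1.66×10⁻³
  alloy Q: M = 1.31×10⁻³
  alloy D: M = 1.18×10⁻³
The maximum is for alloy V.

alloy V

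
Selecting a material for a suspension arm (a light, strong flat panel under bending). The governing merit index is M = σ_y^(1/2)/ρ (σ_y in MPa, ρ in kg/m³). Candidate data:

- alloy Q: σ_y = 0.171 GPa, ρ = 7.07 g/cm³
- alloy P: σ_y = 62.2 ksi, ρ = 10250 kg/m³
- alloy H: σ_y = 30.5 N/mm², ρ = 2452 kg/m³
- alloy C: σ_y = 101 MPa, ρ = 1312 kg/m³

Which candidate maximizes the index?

alloy C

In SI units:
  alloy Q: σ_y = 171.0 MPa, ρ = 7070 kg/m³
  alloy P: σ_y = 428.9 MPa, ρ = 10250 kg/m³
  alloy H: σ_y = 30.50 MPa, ρ = 2452 kg/m³
  alloy C: σ_y = 101.0 MPa, ρ = 1312 kg/m³
  alloy C: M = 7.66×10⁻³
  alloy H: M = 2.25×10⁻³
  alloy P: M = 2.02×10⁻³
  alloy Q: M = 1.85×10⁻³
Highest index: alloy C.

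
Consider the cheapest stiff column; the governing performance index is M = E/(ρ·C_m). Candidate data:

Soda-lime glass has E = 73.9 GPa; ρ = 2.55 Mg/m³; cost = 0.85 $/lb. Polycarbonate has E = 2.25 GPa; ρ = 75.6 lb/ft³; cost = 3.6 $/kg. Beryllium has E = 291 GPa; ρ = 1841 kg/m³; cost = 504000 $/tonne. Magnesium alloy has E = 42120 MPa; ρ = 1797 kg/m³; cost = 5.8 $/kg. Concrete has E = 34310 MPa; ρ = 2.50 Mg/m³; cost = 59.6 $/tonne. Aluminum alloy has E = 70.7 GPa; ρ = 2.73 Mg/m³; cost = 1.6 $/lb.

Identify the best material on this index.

concrete

Putting every candidate on a common basis:
  soda-lime glass: E = 73.90 GPa, ρ = 2550 kg/m³, cost = 1.874 $/kg
  polycarbonate: E = 2.250 GPa, ρ = 1211 kg/m³, cost = 3.600 $/kg
  beryllium: E = 291.0 GPa, ρ = 1841 kg/m³, cost = 504.0 $/kg
  magnesium alloy: E = 42.12 GPa, ρ = 1797 kg/m³, cost = 5.800 $/kg
  concrete: E = 34.31 GPa, ρ = 2500 kg/m³, cost = 0.05960 $/kg
  aluminum alloy: E = 70.70 GPa, ρ = 2730 kg/m³, cost = 3.527 $/kg
  concrete: M = 230 MN·m per $
  soda-lime glass: M = 15.5 MN·m per $
  aluminum alloy: M = 7.34 MN·m per $
  magnesium alloy: M = 4.04 MN·m per $
  polycarbonate: M = 0.516 MN·m per $
  beryllium: M = 0.314 MN·m per $
The maximum is for concrete.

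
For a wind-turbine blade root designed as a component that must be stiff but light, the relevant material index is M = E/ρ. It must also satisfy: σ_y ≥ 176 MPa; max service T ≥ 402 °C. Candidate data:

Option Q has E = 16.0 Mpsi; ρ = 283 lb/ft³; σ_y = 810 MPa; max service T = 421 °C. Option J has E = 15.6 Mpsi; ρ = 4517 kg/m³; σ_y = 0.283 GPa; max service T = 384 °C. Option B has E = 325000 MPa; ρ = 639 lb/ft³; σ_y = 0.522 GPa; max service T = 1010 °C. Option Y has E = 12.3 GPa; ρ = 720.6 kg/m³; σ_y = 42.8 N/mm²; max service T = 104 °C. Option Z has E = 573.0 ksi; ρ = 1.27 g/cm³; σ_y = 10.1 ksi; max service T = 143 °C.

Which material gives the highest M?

Screen on constraints: σ_y ≥ 176 MPa; max service T ≥ 402 °C. Survivors: option Q, option B.
Convert each candidate to consistent units, then evaluate M:
  option Q: E = 110.3 GPa, ρ = 4533 kg/m³
  option B: E = 325.0 GPa, ρ = 10240 kg/m³
  option B: M = 31.8 MN·m/kg
  option Q: M = 24.3 MN·m/kg
Option B has the largest M.

option B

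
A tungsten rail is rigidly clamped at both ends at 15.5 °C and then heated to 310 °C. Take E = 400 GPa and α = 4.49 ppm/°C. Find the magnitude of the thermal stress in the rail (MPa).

529 MPa

ΔT = 294.5 K. Constrained thermal stress σ = E·α·ΔT = 400.0×10³ MPa × 4.49×10⁻⁶ × 294.5 = 529 MPa (compressive).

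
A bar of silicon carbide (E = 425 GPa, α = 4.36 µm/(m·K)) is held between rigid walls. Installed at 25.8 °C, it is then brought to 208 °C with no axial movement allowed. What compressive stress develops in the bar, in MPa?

ΔT = 182.2 K. Constrained thermal stress σ = E·α·ΔT = 425.0×10³ MPa × 4.36×10⁻⁶ × 182.2 = 338 MPa (compressive).

338 MPa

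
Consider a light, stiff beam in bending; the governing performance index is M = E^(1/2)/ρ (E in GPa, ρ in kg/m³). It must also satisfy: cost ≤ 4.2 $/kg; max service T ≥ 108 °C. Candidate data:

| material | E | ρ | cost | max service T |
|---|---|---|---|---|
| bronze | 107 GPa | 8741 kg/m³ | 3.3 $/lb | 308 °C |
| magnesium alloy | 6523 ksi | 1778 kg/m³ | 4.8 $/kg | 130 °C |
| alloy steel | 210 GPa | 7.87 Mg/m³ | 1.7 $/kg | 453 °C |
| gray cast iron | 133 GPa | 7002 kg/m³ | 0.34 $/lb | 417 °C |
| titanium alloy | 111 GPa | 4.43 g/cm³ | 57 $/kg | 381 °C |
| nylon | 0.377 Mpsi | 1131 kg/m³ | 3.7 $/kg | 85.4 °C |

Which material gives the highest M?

alloy steel

Screen on constraints: cost ≤ 4.2 $/kg; max service T ≥ 108 °C. Survivors: alloy steel, gray cast iron.
After converting to SI:
  alloy steel: E = 210.0 GPa, ρ = 7870 kg/m³
  gray cast iron: E = 133.0 GPa, ρ = 7002 kg/m³
  alloy steel: M = 1.84×10⁻³
  gray cast iron: M = 1.65×10⁻³
Highest index: alloy steel.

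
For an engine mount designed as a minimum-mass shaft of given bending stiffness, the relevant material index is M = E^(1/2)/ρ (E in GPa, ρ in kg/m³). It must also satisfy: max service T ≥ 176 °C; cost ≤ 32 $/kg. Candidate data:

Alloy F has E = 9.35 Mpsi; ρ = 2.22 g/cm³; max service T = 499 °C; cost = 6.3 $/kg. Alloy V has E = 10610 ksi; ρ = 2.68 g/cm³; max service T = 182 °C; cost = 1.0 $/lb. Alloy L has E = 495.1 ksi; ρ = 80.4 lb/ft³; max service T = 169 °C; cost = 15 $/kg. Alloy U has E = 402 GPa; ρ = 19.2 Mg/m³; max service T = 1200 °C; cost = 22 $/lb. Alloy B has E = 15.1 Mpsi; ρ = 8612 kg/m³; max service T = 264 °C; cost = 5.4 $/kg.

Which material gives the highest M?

alloy F

Screen on constraints: max service T ≥ 176 °C; cost ≤ 32 $/kg. Survivors: alloy F, alloy V, alloy B.
Normalizing units and computing the index:
  alloy F: E = 64.47 GPa, ρ = 2220 kg/m³
  alloy V: E = 73.15 GPa, ρ = 2680 kg/m³
  alloy B: E = 104.1 GPa, ρ = 8612 kg/m³
  alloy F: M = 3.62×10⁻³
  alloy V: M = 3.19×10⁻³
  alloy B: M = 1.18×10⁻³
The maximum is for alloy F.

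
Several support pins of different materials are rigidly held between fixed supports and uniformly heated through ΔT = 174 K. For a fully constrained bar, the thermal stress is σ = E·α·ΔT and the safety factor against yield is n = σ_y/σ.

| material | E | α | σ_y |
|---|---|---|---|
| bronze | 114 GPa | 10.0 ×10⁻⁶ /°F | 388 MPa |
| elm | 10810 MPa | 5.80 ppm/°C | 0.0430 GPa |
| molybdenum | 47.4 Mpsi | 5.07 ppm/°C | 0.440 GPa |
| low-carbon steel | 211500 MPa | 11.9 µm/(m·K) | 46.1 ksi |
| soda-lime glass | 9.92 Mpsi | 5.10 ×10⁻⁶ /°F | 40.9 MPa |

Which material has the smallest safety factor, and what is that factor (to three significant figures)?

soda-lime glass, n = 0.374

Converting E to GPa, α to ×10⁻⁶/K, σ_y to MPa, then σ and n for each:
  bronze: E = 114.0, α = 18.0, σ_y = 388.0 → σ = 357 MPa, n = 1.09
  elm: E = 10.81, α = 5.80, σ_y = 43.00 → σ = 10.9 MPa, n = 3.94
  molybdenum: E = 326.8, α = 5.07, σ_y = 440.0 → σ = 288 MPa, n = 1.53
  low-carbon steel: E = 211.5, α = 11.9, σ_y = 317.8 → σ = 438 MPa, n = 0.726
  soda-lime glass: E = 68.40, α = 9.18, σ_y = 40.90 → σ = 109 MPa, n = 0.374
Soda-lime glass has the lowest safety factor, n = 0.374.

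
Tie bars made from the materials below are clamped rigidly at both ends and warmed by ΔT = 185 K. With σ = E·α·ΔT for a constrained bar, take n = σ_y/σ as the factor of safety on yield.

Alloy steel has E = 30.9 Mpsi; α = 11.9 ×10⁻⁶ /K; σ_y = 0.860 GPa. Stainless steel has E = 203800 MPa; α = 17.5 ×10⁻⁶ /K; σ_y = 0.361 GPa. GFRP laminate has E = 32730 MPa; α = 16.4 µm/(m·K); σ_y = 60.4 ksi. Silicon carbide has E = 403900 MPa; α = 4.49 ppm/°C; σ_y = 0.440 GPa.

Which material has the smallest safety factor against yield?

Converting E to GPa, α to ×10⁻⁶/K, σ_y to MPa, then σ and n for each:
  alloy steel: E = 213.0, α = 11.9, σ_y = 860.0 → σ = 469 MPa, n = 1.83
  stainless steel: E = 203.8, α = 17.5, σ_y = 361.0 → σ = 660 MPa, n = 0.547
  GFRP laminate: E = 32.73, α = 16.4, σ_y = 416.4 → σ = 99.3 MPa, n = 4.19
  silicon carbide: E = 403.9, α = 4.49, σ_y = 440.0 → σ = 335 MPa, n = 1.31
Stainless steel has the lowest safety factor, n = 0.547.

stainless steel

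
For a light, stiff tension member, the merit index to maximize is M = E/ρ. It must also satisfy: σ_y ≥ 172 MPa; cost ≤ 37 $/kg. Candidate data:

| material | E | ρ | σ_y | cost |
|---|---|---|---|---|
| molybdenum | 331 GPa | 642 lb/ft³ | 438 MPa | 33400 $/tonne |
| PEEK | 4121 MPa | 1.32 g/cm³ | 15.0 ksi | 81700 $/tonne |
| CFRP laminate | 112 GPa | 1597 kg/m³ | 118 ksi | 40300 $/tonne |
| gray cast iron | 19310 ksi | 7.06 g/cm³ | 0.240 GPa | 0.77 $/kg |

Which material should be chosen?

Screen on constraints: σ_y ≥ 172 MPa; cost ≤ 37 $/kg. Survivors: molybdenum, gray cast iron.
In SI units:
  molybdenum: E = 331.0 GPa, ρ = 10280 kg/m³
  gray cast iron: E = 133.1 GPa, ρ = 7060 kg/m³
  molybdenum: M = 32.2 MN·m/kg
  gray cast iron: M = 18.9 MN·m/kg
Highest index: molybdenum.

molybdenum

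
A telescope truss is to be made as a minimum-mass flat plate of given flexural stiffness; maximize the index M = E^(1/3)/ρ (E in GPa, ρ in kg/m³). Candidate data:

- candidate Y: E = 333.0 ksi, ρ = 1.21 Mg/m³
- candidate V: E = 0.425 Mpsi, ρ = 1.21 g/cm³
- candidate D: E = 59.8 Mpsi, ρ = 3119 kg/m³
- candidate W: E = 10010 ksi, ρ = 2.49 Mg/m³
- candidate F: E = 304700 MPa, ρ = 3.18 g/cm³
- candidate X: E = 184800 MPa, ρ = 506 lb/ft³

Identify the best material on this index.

candidate D

After converting to SI:
  candidate Y: E = 2.296 GPa, ρ = 1210 kg/m³
  candidate V: E = 2.930 GPa, ρ = 1210 kg/m³
  candidate D: E = 412.3 GPa, ρ = 3119 kg/m³
  candidate W: E = 69.02 GPa, ρ = 2490 kg/m³
  candidate F: E = 304.7 GPa, ρ = 3180 kg/m³
  candidate X: E = 184.8 GPa, ρ = 8105 kg/m³
  candidate D: M = 2.39×10⁻³
  candidate F: M = 2.12×10⁻³
  candidate W: M = 1.65×10⁻³
  candidate V: M = 1.18×10⁻³
  candidate Y: M = 1.09×10⁻³
  candidate X: M = 0.703×10⁻³
Highest index: candidate D.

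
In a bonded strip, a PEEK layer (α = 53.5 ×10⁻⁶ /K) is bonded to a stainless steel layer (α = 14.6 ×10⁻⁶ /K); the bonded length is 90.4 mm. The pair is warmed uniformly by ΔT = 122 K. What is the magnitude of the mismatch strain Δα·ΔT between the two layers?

4.75×10⁻³

Δα = |53.5 − 14.6|×10⁻⁶/K = 38.9×10⁻⁶/K.
Mismatch strain = Δα·ΔT = 38.9×10⁻⁶ × 122.0 = 4.75×10⁻³.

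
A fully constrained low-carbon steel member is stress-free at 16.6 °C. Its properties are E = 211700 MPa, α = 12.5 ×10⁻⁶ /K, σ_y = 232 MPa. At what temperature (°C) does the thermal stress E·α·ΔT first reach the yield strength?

E = 211700 MPa = 211.7 GPa.
E·α·ΔT = 232.0 MPa ⇒ ΔT = 232.0 / (211.7×10³ × 12.5×10⁻⁶) = 87.67 K.
T = 16.6 + 87.67 = 104.3 °C.

104 °C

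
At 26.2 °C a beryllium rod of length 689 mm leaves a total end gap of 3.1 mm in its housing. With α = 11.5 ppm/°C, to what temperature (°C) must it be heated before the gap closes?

α·L₀·ΔT = 3.1 mm ⇒ ΔT = 3.1 / (11.5×10⁻⁶ × 689.0) = 391.2 K.
T = 26.2 + 391.2 = 417.4 °C.

417 °C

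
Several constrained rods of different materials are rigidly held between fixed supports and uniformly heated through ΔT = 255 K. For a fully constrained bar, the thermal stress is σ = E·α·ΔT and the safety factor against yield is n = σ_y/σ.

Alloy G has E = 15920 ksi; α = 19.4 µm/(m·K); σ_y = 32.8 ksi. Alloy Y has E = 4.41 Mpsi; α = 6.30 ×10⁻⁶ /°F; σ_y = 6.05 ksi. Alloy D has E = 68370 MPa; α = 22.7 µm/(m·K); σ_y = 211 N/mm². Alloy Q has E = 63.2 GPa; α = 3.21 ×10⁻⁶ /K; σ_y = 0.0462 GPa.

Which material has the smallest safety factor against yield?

alloy G

With everything in SI (GPa, ×10⁻⁶/K, MPa):
  alloy G: E = 109.8, α = 19.4, σ_y = 226.1 → σ = 543 MPa, n = 0.416
  alloy Y: E = 30.41, α = 11.3, σ_y = 41.71 → σ = 87.9 MPa, n = 0.474
  alloy D: E = 68.37, α = 22.7, σ_y = 211.0 → σ = 396 MPa, n = 0.533
  alloy Q: E = 63.20, α = 3.21, σ_y = 46.20 → σ = 51.7 MPa, n = 0.893
Alloy G has the lowest safety factor, n = 0.416.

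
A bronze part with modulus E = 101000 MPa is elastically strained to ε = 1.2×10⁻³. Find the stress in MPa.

E = 101000 MPa = 101.0 GPa.
σ = E·ε = 101000 MPa × 1.2×10⁻³ = 121 MPa.

121 MPa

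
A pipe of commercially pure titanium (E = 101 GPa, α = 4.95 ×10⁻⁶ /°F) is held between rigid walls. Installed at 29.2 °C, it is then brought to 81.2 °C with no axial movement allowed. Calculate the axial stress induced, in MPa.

α = 4.95×10⁻⁶/°F × 9/5 = 8.91×10⁻⁶/K.
ΔT = 52.00 K. Constrained thermal stress σ = E·α·ΔT = 101.0×10³ MPa × 8.91×10⁻⁶ × 52.00 = 46.8 MPa (compressive).

46.8 MPa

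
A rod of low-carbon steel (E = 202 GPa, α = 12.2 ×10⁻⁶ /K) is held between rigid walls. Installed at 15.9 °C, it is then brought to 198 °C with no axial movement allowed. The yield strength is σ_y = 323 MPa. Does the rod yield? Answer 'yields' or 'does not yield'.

ΔT = 182.1 K. Constrained thermal stress σ = E·α·ΔT = 202.0×10³ MPa × 12.2×10⁻⁶ × 182.1 = 449 MPa (compressive).
Compare to σ_y = 323 MPa: σ ≥ σ_y, so it yields.

yields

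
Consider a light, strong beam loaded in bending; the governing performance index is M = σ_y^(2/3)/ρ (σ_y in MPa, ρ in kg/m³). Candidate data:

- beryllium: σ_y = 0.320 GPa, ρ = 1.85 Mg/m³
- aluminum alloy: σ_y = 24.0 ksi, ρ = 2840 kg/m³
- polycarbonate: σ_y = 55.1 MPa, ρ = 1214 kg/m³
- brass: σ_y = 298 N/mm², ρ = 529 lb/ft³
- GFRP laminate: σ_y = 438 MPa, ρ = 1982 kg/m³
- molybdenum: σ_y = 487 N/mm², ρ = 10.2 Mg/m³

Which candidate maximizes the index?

Convert each candidate to consistent units, then evaluate M:
  beryllium: σ_y = 320.0 MPa, ρ = 1850 kg/m³
  aluminum alloy: σ_y = 165.5 MPa, ρ = 2840 kg/m³
  polycarbonate: σ_y = 55.10 MPa, ρ = 1214 kg/m³
  brass: σ_y = 298.0 MPa, ρ = 8474 kg/m³
  GFRP laminate: σ_y = 438.0 MPa, ρ = 1982 kg/m³
  molybdenum: σ_y = 487.0 MPa, ρ = 10200 kg/m³
  GFRP laminate: M = 29.1×10⁻³
  beryllium: M = 25.3×10⁻³
  polycarbonate: M = 11.9×10⁻³
  aluminum alloy: M = 10.6×10⁻³
  molybdenum: M = 6.07×10⁻³
  brass: M = 5.27×10⁻³
Highest index: GFRP laminate.

GFRP laminate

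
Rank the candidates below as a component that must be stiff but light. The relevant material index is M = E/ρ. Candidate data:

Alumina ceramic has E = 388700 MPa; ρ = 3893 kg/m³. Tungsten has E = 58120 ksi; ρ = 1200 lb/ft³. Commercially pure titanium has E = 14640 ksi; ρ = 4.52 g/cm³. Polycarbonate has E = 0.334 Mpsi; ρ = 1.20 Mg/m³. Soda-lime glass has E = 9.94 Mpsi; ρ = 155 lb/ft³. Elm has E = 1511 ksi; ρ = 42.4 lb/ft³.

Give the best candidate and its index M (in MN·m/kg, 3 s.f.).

Normalizing units and computing the index:
  alumina ceramic: E = 388.7 GPa, ρ = 3893 kg/m³
  tungsten: E = 400.7 GPa, ρ = 19220 kg/m³
  commercially pure titanium: E = 100.9 GPa, ρ = 4520 kg/m³
  polycarbonate: E = 2.303 GPa, ρ = 1200 kg/m³
  soda-lime glass: E = 68.53 GPa, ρ = 2483 kg/m³
  elm: E = 10.42 GPa, ρ = 679.2 kg/m³
  alumina ceramic: M = 99.8 MN·m/kg
  soda-lime glass: M = 27.6 MN·m/kg
  commercially pure titanium: M = 22.3 MN·m/kg
  tungsten: M = 20.8 MN·m/kg
  elm: M = 15.3 MN·m/kg
  polycarbonate: M = 1.92 MN·m/kg
Alumina ceramic has the largest M.

alumina ceramic, M = 99.8 MN·m/kg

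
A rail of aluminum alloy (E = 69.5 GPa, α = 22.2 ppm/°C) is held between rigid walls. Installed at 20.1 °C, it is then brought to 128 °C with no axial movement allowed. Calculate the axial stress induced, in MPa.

ΔT = 107.9 K. Constrained thermal stress σ = E·α·ΔT = 69.50×10³ MPa × 22.2×10⁻⁶ × 107.9 = 166 MPa (compressive).

166 MPa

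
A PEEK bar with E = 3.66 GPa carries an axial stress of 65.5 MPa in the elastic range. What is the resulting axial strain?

0.0179

ε = σ/E = 65.5 / 3660 = 0.0179.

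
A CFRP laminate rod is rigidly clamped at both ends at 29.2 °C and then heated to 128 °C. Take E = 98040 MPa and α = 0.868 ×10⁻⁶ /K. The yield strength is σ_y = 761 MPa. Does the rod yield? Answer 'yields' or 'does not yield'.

E = 98040 MPa = 98.04 GPa.
ΔT = 98.80 K. Constrained thermal stress σ = E·α·ΔT = 98.04×10³ MPa × 0.868×10⁻⁶ × 98.80 = 8.41 MPa (compressive).
Compare to σ_y = 761 MPa: σ < σ_y, so it does not yield.

does not yield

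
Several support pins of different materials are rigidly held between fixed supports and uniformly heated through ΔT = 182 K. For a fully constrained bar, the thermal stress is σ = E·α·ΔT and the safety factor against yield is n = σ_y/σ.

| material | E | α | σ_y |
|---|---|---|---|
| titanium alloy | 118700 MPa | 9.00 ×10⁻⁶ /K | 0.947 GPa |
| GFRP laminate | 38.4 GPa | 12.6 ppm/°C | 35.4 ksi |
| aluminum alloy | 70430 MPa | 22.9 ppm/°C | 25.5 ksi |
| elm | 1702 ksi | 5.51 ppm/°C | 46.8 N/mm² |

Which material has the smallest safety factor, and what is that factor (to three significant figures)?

aluminum alloy, n = 0.599

In consistent units (E in GPa, α in ×10⁻⁶/K, σ_y in MPa):
  titanium alloy: E = 118.7, α = 9.00, σ_y = 947.0 → σ = 194 MPa, n = 4.87
  GFRP laminate: E = 38.40, α = 12.6, σ_y = 244.1 → σ = 88.1 MPa, n = 2.77
  aluminum alloy: E = 70.43, α = 22.9, σ_y = 175.8 → σ = 294 MPa, n = 0.599
  elm: E = 11.73, α = 5.51, σ_y = 46.80 → σ = 11.8 MPa, n = 3.98
The minimum is aluminum alloy at n = 0.599.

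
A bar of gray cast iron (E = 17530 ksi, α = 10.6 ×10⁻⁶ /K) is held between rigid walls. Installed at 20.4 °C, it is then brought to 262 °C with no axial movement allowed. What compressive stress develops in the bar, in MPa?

310 MPa

E = 17530 ksi = 120.9 GPa.
ΔT = 241.6 K. Constrained thermal stress σ = E·α·ΔT = 120.9×10³ MPa × 10.6×10⁻⁶ × 241.6 = 310 MPa (compressive).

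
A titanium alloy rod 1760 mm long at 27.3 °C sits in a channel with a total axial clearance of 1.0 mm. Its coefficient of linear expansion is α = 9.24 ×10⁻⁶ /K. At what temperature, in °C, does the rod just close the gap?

α·L₀·ΔT = 1.0 mm ⇒ ΔT = 1.0 / (9.24×10⁻⁶ × 1760.0) = 61.49 K.
T = 27.3 + 61.49 = 88.79 °C.

88.8 °C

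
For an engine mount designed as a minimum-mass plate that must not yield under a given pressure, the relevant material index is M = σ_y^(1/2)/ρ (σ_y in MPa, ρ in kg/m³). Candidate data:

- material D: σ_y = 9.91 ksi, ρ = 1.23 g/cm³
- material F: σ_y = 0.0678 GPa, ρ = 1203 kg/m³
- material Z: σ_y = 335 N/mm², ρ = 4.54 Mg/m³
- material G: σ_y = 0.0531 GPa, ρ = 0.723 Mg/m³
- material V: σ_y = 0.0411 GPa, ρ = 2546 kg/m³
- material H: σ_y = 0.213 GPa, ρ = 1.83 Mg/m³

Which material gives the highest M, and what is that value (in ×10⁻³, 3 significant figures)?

Putting every candidate on a common basis:
  material D: σ_y = 68.33 MPa, ρ = 1230 kg/m³
  material F: σ_y = 67.80 MPa, ρ = 1203 kg/m³
  material Z: σ_y = 335.0 MPa, ρ = 4540 kg/m³
  material G: σ_y = 53.10 MPa, ρ = 723.0 kg/m³
  material V: σ_y = 41.10 MPa, ρ = 2546 kg/m³
  material H: σ_y = 213.0 MPa, ρ = 1830 kg/m³
  material G: M = 10.1×10⁻³
  material H: M = 7.98×10⁻³
  material F: M = 6.84×10⁻³
  material D: M = 6.72×10⁻³
  material Z: M = 4.03×10⁻³
  material V: M = 2.52×10⁻³
Material G has the largest M.

material G, M = 10.1×10⁻³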